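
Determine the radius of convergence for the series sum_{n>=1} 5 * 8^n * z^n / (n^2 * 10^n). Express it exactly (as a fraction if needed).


Step 1: General term a_n = 5 * 8^n / (n^2 * 10^n)
Step 2: By the root test, |a_n|^(1/n) = 5^(1/n) * 8 / (n^(2/n) * 10) -> 8/10 as n -> infinity (since 5^(1/n) -> 1 and n^(2/n) -> 1)
Step 3: R = 1/lim|a_n|^(1/n) = 10/8 = 5/4

5/4


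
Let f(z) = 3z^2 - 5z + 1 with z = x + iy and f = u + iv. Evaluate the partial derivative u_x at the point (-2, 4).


Step 1: f(z) = 3(x+iy)^2 - 5(x+iy) + 1
Step 2: u = 3(x^2 - y^2) - 5x + 1
Step 3: u_x = 6x - 5
Step 4: At (-2, 4): u_x = -12 - 5 = -17

-17


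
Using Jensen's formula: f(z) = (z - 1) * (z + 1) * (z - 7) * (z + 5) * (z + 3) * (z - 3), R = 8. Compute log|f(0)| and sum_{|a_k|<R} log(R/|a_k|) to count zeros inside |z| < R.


Jensen's formula: (1/2pi)*integral log|f(Re^it)|dt = log|f(0)| + sum_{|a_k|<R} log(R/|a_k|)
Step 1: f(0) = (-1) * 1 * (-7) * 5 * 3 * (-3) = -315
Step 2: log|f(0)| = log|1| + log|-1| + log|7| + log|-5| + log|-3| + log|3| = 5.7526
Step 3: Zeros inside |z| < 8: 1, -1, 7, -5, -3, 3
Step 4: Jensen sum = log(8/1) + log(8/1) + log(8/7) + log(8/5) + log(8/3) + log(8/3) = 6.7241
Step 5: n(R) = number of terms in the Jensen sum = count of zeros inside |z| < 8 = 6

6


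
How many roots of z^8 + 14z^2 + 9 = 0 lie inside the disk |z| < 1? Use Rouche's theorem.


Step 1: On |z| = 1 the three terms have sizes |z^8| = 1^8 = 1, |14z^2| = 14*1^2 = 14, |9| = 9
Step 2: The dominant term is g(z) = 14z^2; let h(z) = z^8 + 9 so f = g + h
Step 3: On |z| = 1: |g| = 14 and |h| <= 1 + 9 = 10
Step 4: Since 14 > 10, |h| < |g| on |z| = 1, so by Rouche f has the same number of zeros as g inside |z| < 1
Step 5: g(z) = 14z^2 has 2 zeros (at the origin, multiplicity 2) inside |z| < 1. Answer = 2

2


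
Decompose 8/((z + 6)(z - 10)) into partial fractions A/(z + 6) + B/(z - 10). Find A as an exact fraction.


Step 1: Multiply both sides by (z + 6) and set z = -6
Step 2: A = 8 / (-6 - 10)
Step 3: A = 8 / (-16)
Step 4: A = -1/2

-1/2


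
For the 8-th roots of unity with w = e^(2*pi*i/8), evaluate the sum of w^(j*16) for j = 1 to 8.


Step 1: The sum sum_{j=1}^{n} w^(k*j) equals n if n | k, else 0.
Step 2: Here n = 8, k = 16
Step 3: Does n divide k? 8 | 16 -> True
Step 4: Sum = 8

8


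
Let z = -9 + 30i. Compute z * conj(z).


Step 1: conj(z) = -9 - 30i
Step 2: z * conj(z) = (-9)^2 + 30^2
Step 3: = 81 + 900 = 981

981


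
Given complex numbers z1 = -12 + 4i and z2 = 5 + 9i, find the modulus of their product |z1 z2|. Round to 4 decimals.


Step 1: |z1| = sqrt((-12)^2 + 4^2) = sqrt(160)
Step 2: |z2| = sqrt(5^2 + 9^2) = sqrt(106)
Step 3: |z1*z2| = |z1|*|z2| = sqrt(160) * sqrt(106) = sqrt(160 * 106) = sqrt(16960)
Step 4: = 130.2306

130.2306


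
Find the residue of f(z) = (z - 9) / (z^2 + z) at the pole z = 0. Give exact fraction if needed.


Step 1: Q(z) = z^2 + z = (z)(z + 1)
Step 2: Q'(z) = 2z + 1
Step 3: Q'(0) = 1, P(0) = -9
Step 4: Res = P(0)/Q'(0) = -9/1 = -9

-9


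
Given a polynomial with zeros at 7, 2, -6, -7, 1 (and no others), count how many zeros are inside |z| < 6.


Step 1: Check each root:
  z = 7: |7| = 7 >= 6
  z = 2: |2| = 2 < 6
  z = -6: |-6| = 6 >= 6
  z = -7: |-7| = 7 >= 6
  z = 1: |1| = 1 < 6
Step 2: Count = 2

2


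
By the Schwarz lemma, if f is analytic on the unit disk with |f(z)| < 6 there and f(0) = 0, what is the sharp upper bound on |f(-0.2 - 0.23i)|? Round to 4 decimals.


Step 1: g = f/6 maps D -> D with g(0) = 0, so by the Schwarz lemma |g(z)| <= |z|, i.e. |f(z)| <= 6|z|; this is sharp (f(z) = 6z).
Step 2: |z0|^2 = (-0.2)^2 + (-0.23)^2 = 0.0929
Step 3: |z0| = sqrt(0.0929) = 0.304795
Step 4: Best bound = 6 * |z0| = 6 * 0.304795 = 1.8288

1.8288


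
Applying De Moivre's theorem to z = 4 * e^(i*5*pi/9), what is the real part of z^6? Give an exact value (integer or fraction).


Step 1: By De Moivre's theorem, z^6 = 4^6 * e^(i*6*5*pi/9) = 4096 * (cos(10*pi/3) + i*sin(10*pi/3))
Step 2: |z|^6 = 4^6 = 4096
Step 3: Reduce the angle mod 2*pi: 10*pi/3 - 2*pi = 4*pi/3
Step 4: cos(4*pi/3) = -1/2
Step 5: Re(z^6) = 4096 * (-1/2) = -2048

-2048


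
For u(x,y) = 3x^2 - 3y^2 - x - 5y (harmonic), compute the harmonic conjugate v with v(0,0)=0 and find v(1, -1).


Step 1: v_x = -u_y = 6y + 5
Step 2: v_y = u_x = 6x - 1
Step 3: v = 6xy + 5x - y + C
Step 4: v(0,0) = 0 => C = 0
Step 5: v(1, -1) = 0

0


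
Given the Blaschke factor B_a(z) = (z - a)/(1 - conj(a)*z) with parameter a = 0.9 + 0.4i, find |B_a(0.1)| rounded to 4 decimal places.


Step 1: Numerator z0 - a = 0.1 - (0.9 + 0.4i) = -0.8 - 0.4i
Step 2: Denominator 1 - conj(a)*z0 = 1 - (0.9 - 0.4i)*0.1 = 0.91 + 0.04i
Step 3: |z0 - a|^2 = (-0.8)^2 + (-0.4)^2 = 0.8; |1 - conj(a)*z0|^2 = 0.91^2 + 0.04^2 = 0.8297
Step 4: |B_a(0.1)| = sqrt(0.8 / 0.8297) = sqrt(0.964204)
Step 5: = 0.9819

0.9819


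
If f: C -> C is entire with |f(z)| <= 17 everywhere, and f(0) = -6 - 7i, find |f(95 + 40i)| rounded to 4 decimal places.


Step 1: By Liouville's theorem, a bounded entire function is constant.
Step 2: f(z) = f(0) = -6 - 7i for all z.
Step 3: |f(w)| = |-6 - 7i| = sqrt(36 + 49)
Step 4: = 9.2195

9.2195


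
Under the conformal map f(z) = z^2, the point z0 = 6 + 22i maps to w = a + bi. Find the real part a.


Step 1: z0 = 6 + 22i
Step 2: z0^2 = 6^2 - 22^2 + 264i
Step 3: real part = 36 - 484 = -448

-448


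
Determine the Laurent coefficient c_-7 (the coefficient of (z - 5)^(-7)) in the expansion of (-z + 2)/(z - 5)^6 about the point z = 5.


Step 1: Write the numerator in powers of (z - 5): -z + 2 = -(z - 5) + (-1*5 + 2) = -(z - 5) - 3
Step 2: Divide by (z - 5)^6: f(z) = -3(z - 5)^(-6) - (z - 5)^(-5)
Step 3: This finite sum is the Laurent series of f about z = 5.
Step 4: Only the powers -6 and -5 appear, so the coefficient of (z - 5)^(-7) = 0

0


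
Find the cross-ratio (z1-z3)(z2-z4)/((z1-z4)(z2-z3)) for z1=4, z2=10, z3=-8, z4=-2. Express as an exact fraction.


Step 1: (z1-z3)(z2-z4) = 12 * 12 = 144
Step 2: (z1-z4)(z2-z3) = 6 * 18 = 108
Step 3: Cross-ratio = 144/108 = 4/3

4/3


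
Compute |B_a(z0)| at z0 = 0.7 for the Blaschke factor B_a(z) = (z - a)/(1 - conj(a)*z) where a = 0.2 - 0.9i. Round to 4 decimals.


Step 1: Numerator z0 - a = 0.7 - (0.2 - 0.9i) = 0.5 + 0.9i
Step 2: Denominator 1 - conj(a)*z0 = 1 - (0.2 + 0.9i)*0.7 = 0.86 - 0.63i
Step 3: |z0 - a|^2 = 0.5^2 + 0.9^2 = 1.06; |1 - conj(a)*z0|^2 = 0.86^2 + (-0.63)^2 = 1.1365
Step 4: |B_a(0.7)| = sqrt(1.06 / 1.1365) = sqrt(0.932688)
Step 5: = 0.9658

0.9658


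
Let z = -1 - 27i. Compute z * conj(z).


Step 1: conj(z) = -1 + 27i
Step 2: z * conj(z) = (-1)^2 + (-27)^2
Step 3: = 1 + 729 = 730

730


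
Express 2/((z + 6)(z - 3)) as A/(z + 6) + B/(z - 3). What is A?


Step 1: Multiply both sides by (z + 6) and set z = -6
Step 2: A = 2 / (-6 - 3)
Step 3: A = 2 / (-9)
Step 4: A = -2/9

-2/9


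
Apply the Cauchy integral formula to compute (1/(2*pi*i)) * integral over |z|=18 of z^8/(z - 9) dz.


Step 1: f(z) = z^8, a = 9 is inside |z| = 18
Step 2: By Cauchy integral formula: (1/(2pi*i)) * integral = f(a)
Step 3: f(9) = 9^8 = 43046721

43046721


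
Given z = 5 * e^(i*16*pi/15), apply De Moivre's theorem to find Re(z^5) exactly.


Step 1: By De Moivre's theorem, z^5 = 5^5 * e^(i*5*16*pi/15) = 3125 * (cos(16*pi/3) + i*sin(16*pi/3))
Step 2: |z|^5 = 5^5 = 3125
Step 3: Reduce the angle mod 2*pi: 16*pi/3 - 4*pi = 4*pi/3
Step 4: cos(4*pi/3) = -1/2
Step 5: Re(z^5) = 3125 * (-1/2) = -3125/2

-3125/2


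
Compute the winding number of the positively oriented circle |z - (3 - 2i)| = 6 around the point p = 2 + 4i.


Step 1: Center c = (3, -2), radius = 6
Step 2: |p - c|^2 = (-1)^2 + 6^2 = 37
Step 3: r^2 = 36
Step 4: |p-c| > r so winding number = 0

0


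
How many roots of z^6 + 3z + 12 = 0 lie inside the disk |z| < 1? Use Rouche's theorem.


Step 1: On |z| = 1 the three terms have sizes |z^6| = 1^6 = 1, |3z| = 3*1 = 3, |12| = 12
Step 2: The dominant term is g(z) = 12; let h(z) = z^6 + 3z so f = g + h
Step 3: On |z| = 1: |g| = 12 and |h| <= 1 + 3 = 4
Step 4: Since 12 > 4, |h| < |g| on |z| = 1, so by Rouche f has the same number of zeros as g inside |z| < 1
Step 5: g(z) = 12 is a nonzero constant with no zeros inside |z| < 1. Answer = 0

0


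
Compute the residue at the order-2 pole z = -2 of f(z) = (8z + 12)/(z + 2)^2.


Step 1: Pole of order 2 at z = -2
Step 2: Res = lim d/dz [(z + 2)^2 * f(z)] as z -> -2
Step 3: (z + 2)^2 * f(z) = 8z + 12
Step 4: d/dz[8z + 12] = 8

8


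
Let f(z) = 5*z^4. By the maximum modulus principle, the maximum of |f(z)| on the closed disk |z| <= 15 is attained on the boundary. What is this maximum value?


Step 1: On |z| = 15, |f(z)| = 5 * |z|^4 = 5 * 15^4
Step 2: By maximum modulus principle, maximum is on boundary.
Step 3: Maximum = 5 * 50625 = 253125

253125


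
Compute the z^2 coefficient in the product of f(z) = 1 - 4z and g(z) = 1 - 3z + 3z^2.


Step 1: z^2 term in f*g comes from: (1)*(3z^2) + (-4z)*(-3z) + (0)*(1)
Step 2: = 3 + 12 + 0
Step 3: = 15

15


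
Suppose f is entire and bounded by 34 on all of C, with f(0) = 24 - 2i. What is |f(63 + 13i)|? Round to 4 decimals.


Step 1: By Liouville's theorem, a bounded entire function is constant.
Step 2: f(z) = f(0) = 24 - 2i for all z.
Step 3: |f(w)| = |24 - 2i| = sqrt(576 + 4)
Step 4: = 24.0832

24.0832


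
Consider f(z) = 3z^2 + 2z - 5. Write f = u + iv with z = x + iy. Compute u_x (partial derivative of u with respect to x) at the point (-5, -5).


Step 1: f(z) = 3(x+iy)^2 + 2(x+iy) - 5
Step 2: u = 3(x^2 - y^2) + 2x - 5
Step 3: u_x = 6x + 2
Step 4: At (-5, -5): u_x = -30 + 2 = -28

-28


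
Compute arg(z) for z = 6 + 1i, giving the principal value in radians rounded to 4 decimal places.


Step 1: z = 6 + 1i
Step 2: arg(z) = atan2(1, 6)
Step 3: arg(z) = 0.1651

0.1651


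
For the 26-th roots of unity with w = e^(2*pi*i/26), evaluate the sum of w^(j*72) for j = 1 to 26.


Step 1: The sum sum_{j=1}^{n} w^(k*j) equals n if n | k, else 0.
Step 2: Here n = 26, k = 72
Step 3: Does n divide k? 26 | 72 -> False
Step 4: Sum = 0

0


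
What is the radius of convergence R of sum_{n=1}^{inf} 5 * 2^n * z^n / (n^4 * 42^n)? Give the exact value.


Step 1: General term a_n = 5 * 2^n / (n^4 * 42^n)
Step 2: By the root test, |a_n|^(1/n) = 5^(1/n) * 2 / (n^(4/n) * 42) -> 2/42 as n -> infinity (since 5^(1/n) -> 1 and n^(4/n) -> 1)
Step 3: R = 1/lim|a_n|^(1/n) = 42/2 = 21

21


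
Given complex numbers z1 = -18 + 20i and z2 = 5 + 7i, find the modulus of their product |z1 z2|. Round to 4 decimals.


Step 1: |z1| = sqrt((-18)^2 + 20^2) = sqrt(724)
Step 2: |z2| = sqrt(5^2 + 7^2) = sqrt(74)
Step 3: |z1*z2| = |z1|*|z2| = sqrt(724) * sqrt(74) = sqrt(724 * 74) = sqrt(53576)
Step 4: = 231.4649

231.4649


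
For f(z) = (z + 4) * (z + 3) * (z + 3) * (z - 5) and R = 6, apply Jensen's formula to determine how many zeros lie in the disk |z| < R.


Jensen's formula: (1/2pi)*integral log|f(Re^it)|dt = log|f(0)| + sum_{|a_k|<R} log(R/|a_k|)
Step 1: f(0) = 4 * 3 * 3 * (-5) = -180
Step 2: log|f(0)| = log|-4| + log|-3| + log|-3| + log|5| = 5.193
Step 3: Zeros inside |z| < 6: -4, -3, -3, 5
Step 4: Jensen sum = log(6/4) + log(6/3) + log(6/3) + log(6/5) = 1.9741
Step 5: n(R) = number of terms in the Jensen sum = count of zeros inside |z| < 6 = 4

4


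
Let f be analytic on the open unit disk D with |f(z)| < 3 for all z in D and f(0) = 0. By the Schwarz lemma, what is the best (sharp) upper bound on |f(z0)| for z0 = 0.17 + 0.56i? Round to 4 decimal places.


Step 1: g = f/3 maps D -> D with g(0) = 0, so by the Schwarz lemma |g(z)| <= |z|, i.e. |f(z)| <= 3|z|; this is sharp (f(z) = 3z).
Step 2: |z0|^2 = 0.17^2 + 0.56^2 = 0.3425
Step 3: |z0| = sqrt(0.3425) = 0.585235
Step 4: Best bound = 3 * |z0| = 3 * 0.585235 = 1.7557

1.7557


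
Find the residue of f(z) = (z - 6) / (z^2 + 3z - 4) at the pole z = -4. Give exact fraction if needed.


Step 1: Q(z) = z^2 + 3z - 4 = (z + 4)(z - 1)
Step 2: Q'(z) = 2z + 3
Step 3: Q'(-4) = -5, P(-4) = -10
Step 4: Res = P(-4)/Q'(-4) = -10/(-5) = 2

2


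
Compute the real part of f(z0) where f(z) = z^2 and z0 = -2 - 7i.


Step 1: z0 = -2 - 7i
Step 2: z0^2 = (-2)^2 - (-7)^2 + 28i
Step 3: real part = 4 - 49 = -45

-45


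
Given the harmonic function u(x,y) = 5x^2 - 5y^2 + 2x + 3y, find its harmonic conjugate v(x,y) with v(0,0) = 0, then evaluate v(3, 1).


Step 1: v_x = -u_y = 10y - 3
Step 2: v_y = u_x = 10x + 2
Step 3: v = 10xy - 3x + 2y + C
Step 4: v(0,0) = 0 => C = 0
Step 5: v(3, 1) = 23

23


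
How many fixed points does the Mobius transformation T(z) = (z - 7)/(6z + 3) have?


Step 1: Fixed points satisfy T(z) = z
Step 2: 6z^2 + 2z + 7 = 0
Step 3: Discriminant = 2^2 - 4*6*7 = -164
Step 4: Number of fixed points = 2

2


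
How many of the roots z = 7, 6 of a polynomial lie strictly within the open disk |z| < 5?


Step 1: Check each root:
  z = 7: |7| = 7 >= 5
  z = 6: |6| = 6 >= 5
Step 2: Count = 0

0


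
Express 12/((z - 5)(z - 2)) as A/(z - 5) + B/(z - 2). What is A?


Step 1: Multiply both sides by (z - 5) and set z = 5
Step 2: A = 12 / (5 - 2)
Step 3: A = 12 / 3
Step 4: A = 4

4


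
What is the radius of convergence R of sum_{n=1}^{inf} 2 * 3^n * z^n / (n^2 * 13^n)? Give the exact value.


Step 1: General term a_n = 2 * 3^n / (n^2 * 13^n)
Step 2: By the root test, |a_n|^(1/n) = 2^(1/n) * 3 / (n^(2/n) * 13) -> 3/13 as n -> infinity (since 2^(1/n) -> 1 and n^(2/n) -> 1)
Step 3: R = 1/lim|a_n|^(1/n) = 13/3

13/3


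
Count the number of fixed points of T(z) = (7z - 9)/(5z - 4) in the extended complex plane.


Step 1: Fixed points satisfy T(z) = z
Step 2: 5z^2 - 11z + 9 = 0
Step 3: Discriminant = (-11)^2 - 4*5*9 = -59
Step 4: Number of fixed points = 2

2


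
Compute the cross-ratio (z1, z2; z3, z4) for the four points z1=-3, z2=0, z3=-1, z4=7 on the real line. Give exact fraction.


Step 1: (z1-z3)(z2-z4) = (-2) * (-7) = 14
Step 2: (z1-z4)(z2-z3) = (-10) * 1 = -10
Step 3: Cross-ratio = -14/10 = -7/5

-7/5


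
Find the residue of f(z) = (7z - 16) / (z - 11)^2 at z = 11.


Step 1: Pole of order 2 at z = 11
Step 2: Res = lim d/dz [(z - 11)^2 * f(z)] as z -> 11
Step 3: (z - 11)^2 * f(z) = 7z - 16
Step 4: d/dz[7z - 16] = 7

7


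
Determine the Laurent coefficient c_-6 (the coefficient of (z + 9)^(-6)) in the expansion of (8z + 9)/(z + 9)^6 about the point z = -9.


Step 1: Write the numerator in powers of (z + 9): 8z + 9 = 8(z + 9) + (8*(-9) + 9) = 8(z + 9) - 63
Step 2: Divide by (z + 9)^6: f(z) = -63(z + 9)^(-6) + 8(z + 9)^(-5)
Step 3: This finite sum is the Laurent series of f about z = -9.
Step 4: Coefficient of (z + 9)^(-6) = 8*(-9) + 9 = -63

-63


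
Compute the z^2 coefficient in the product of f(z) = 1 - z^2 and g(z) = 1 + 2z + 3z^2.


Step 1: z^2 term in f*g comes from: (1)*(3z^2) + (0)*(2z) + (-z^2)*(1)
Step 2: = 3 + 0 - 1
Step 3: = 2

2


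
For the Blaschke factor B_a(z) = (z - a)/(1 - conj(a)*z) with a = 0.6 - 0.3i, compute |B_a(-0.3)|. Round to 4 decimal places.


Step 1: Numerator z0 - a = -0.3 - (0.6 - 0.3i) = -0.9 + 0.3i
Step 2: Denominator 1 - conj(a)*z0 = 1 - (0.6 + 0.3i)*(-0.3) = 1.18 + 0.09i
Step 3: |z0 - a|^2 = (-0.9)^2 + 0.3^2 = 0.9; |1 - conj(a)*z0|^2 = 1.18^2 + 0.09^2 = 1.4005
Step 4: |B_a(-0.3)| = sqrt(0.9 / 1.4005) = sqrt(0.642628)
Step 5: = 0.8016

0.8016


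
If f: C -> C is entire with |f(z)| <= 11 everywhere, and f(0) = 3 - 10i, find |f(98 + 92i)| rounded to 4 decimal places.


Step 1: By Liouville's theorem, a bounded entire function is constant.
Step 2: f(z) = f(0) = 3 - 10i for all z.
Step 3: |f(w)| = |3 - 10i| = sqrt(9 + 100)
Step 4: = 10.4403

10.4403


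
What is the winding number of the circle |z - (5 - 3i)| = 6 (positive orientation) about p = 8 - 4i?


Step 1: Center c = (5, -3), radius = 6
Step 2: |p - c|^2 = 3^2 + (-1)^2 = 10
Step 3: r^2 = 36
Step 4: |p-c| < r so winding number = 1

1


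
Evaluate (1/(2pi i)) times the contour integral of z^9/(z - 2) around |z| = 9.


Step 1: f(z) = z^9, a = 2 is inside |z| = 9
Step 2: By Cauchy integral formula: (1/(2pi*i)) * integral = f(a)
Step 3: f(2) = 2^9 = 512

512


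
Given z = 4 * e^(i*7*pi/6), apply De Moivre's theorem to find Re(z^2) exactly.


Step 1: By De Moivre's theorem, z^2 = 4^2 * e^(i*2*7*pi/6) = 16 * (cos(7*pi/3) + i*sin(7*pi/3))
Step 2: |z|^2 = 4^2 = 16
Step 3: Reduce the angle mod 2*pi: 7*pi/3 - 2*pi = pi/3
Step 4: cos(pi/3) = 1/2
Step 5: Re(z^2) = 16 * 1/2 = 8

8


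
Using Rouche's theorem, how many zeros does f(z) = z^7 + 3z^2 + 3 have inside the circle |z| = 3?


Step 1: On |z| = 3 the three terms have sizes |z^7| = 3^7 = 2187, |3z^2| = 3*3^2 = 27, |3| = 3
Step 2: The dominant term is g(z) = z^7; let h(z) = 3z^2 + 3 so f = g + h
Step 3: On |z| = 3: |g| = 2187 and |h| <= 27 + 3 = 30
Step 4: Since 2187 > 30, |h| < |g| on |z| = 3, so by Rouche f has the same number of zeros as g inside |z| < 3
Step 5: g(z) = z^7 has 7 zeros (all at the origin) inside |z| < 3. Answer = 7

7


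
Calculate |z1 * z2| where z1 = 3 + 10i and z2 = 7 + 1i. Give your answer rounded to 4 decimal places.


Step 1: |z1| = sqrt(3^2 + 10^2) = sqrt(109)
Step 2: |z2| = sqrt(7^2 + 1^2) = sqrt(50)
Step 3: |z1*z2| = |z1|*|z2| = sqrt(109) * sqrt(50) = sqrt(109 * 50) = sqrt(5450)
Step 4: = 73.8241

73.8241


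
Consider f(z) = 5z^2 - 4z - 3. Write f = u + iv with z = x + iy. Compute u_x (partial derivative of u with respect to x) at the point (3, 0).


Step 1: f(z) = 5(x+iy)^2 - 4(x+iy) - 3
Step 2: u = 5(x^2 - y^2) - 4x - 3
Step 3: u_x = 10x - 4
Step 4: At (3, 0): u_x = 30 - 4 = 26

26


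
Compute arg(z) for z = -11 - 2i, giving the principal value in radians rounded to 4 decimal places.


Step 1: z = -11 - 2i
Step 2: arg(z) = atan2(-2, -11)
Step 3: arg(z) = -2.9617

-2.9617


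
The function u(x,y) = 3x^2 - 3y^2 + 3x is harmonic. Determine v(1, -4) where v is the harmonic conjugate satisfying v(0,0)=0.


Step 1: v_x = -u_y = 6y + 0
Step 2: v_y = u_x = 6x + 3
Step 3: v = 6xy + 3y + C
Step 4: v(0,0) = 0 => C = 0
Step 5: v(1, -4) = -36

-36


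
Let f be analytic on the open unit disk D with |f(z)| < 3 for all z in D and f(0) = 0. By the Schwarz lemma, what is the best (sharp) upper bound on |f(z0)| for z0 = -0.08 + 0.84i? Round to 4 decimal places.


Step 1: g = f/3 maps D -> D with g(0) = 0, so by the Schwarz lemma |g(z)| <= |z|, i.e. |f(z)| <= 3|z|; this is sharp (f(z) = 3z).
Step 2: |z0|^2 = (-0.08)^2 + 0.84^2 = 0.712
Step 3: |z0| = sqrt(0.712) = 0.843801
Step 4: Best bound = 3 * |z0| = 3 * 0.843801 = 2.5314

2.5314


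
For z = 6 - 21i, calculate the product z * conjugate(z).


Step 1: conj(z) = 6 + 21i
Step 2: z * conj(z) = 6^2 + (-21)^2
Step 3: = 36 + 441 = 477

477


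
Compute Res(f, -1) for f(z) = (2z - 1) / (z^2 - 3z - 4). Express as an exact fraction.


Step 1: Q(z) = z^2 - 3z - 4 = (z + 1)(z - 4)
Step 2: Q'(z) = 2z - 3
Step 3: Q'(-1) = -5, P(-1) = -3
Step 4: Res = P(-1)/Q'(-1) = -3/(-5) = 3/5

3/5


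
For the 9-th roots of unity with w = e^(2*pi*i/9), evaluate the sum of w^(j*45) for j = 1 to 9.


Step 1: The sum sum_{j=1}^{n} w^(k*j) equals n if n | k, else 0.
Step 2: Here n = 9, k = 45
Step 3: Does n divide k? 9 | 45 -> True
Step 4: Sum = 9

9


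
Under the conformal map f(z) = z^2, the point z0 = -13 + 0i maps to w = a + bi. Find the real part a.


Step 1: z0 = -13 + 0i
Step 2: z0^2 = (-13)^2 - 0^2 + 0i
Step 3: real part = 169 - 0 = 169

169


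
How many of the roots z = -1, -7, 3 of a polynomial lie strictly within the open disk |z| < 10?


Step 1: Check each root:
  z = -1: |-1| = 1 < 10
  z = -7: |-7| = 7 < 10
  z = 3: |3| = 3 < 10
Step 2: Count = 3

3


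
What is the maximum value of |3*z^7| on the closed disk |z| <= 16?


Step 1: On |z| = 16, |f(z)| = 3 * |z|^7 = 3 * 16^7
Step 2: By maximum modulus principle, maximum is on boundary.
Step 3: Maximum = 3 * 268435456 = 805306368

805306368


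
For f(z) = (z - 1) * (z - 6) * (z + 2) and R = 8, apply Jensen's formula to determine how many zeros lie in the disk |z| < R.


Jensen's formula: (1/2pi)*integral log|f(Re^it)|dt = log|f(0)| + sum_{|a_k|<R} log(R/|a_k|)
Step 1: f(0) = (-1) * (-6) * 2 = 12
Step 2: log|f(0)| = log|1| + log|6| + log|-2| = 2.4849
Step 3: Zeros inside |z| < 8: 1, 6, -2
Step 4: Jensen sum = log(8/1) + log(8/6) + log(8/2) = 3.7534
Step 5: n(R) = number of terms in the Jensen sum = count of zeros inside |z| < 8 = 3

3


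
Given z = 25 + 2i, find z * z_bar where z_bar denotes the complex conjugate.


Step 1: conj(z) = 25 - 2i
Step 2: z * conj(z) = 25^2 + 2^2
Step 3: = 625 + 4 = 629

629


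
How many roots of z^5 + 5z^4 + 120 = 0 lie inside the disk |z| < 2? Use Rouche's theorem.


Step 1: On |z| = 2 the three terms have sizes |z^5| = 2^5 = 32, |5z^4| = 5*2^4 = 80, |120| = 120
Step 2: The dominant term is g(z) = 120; let h(z) = z^5 + 5z^4 so f = g + h
Step 3: On |z| = 2: |g| = 120 and |h| <= 32 + 80 = 112
Step 4: Since 120 > 112, |h| < |g| on |z| = 2, so by Rouche f has the same number of zeros as g inside |z| < 2
Step 5: g(z) = 120 is a nonzero constant with no zeros inside |z| < 2. Answer = 0

0


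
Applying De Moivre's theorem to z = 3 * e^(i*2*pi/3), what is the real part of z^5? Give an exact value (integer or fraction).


Step 1: By De Moivre's theorem, z^5 = 3^5 * e^(i*5*2*pi/3) = 243 * (cos(10*pi/3) + i*sin(10*pi/3))
Step 2: |z|^5 = 3^5 = 243
Step 3: Reduce the angle mod 2*pi: 10*pi/3 - 2*pi = 4*pi/3
Step 4: cos(4*pi/3) = -1/2
Step 5: Re(z^5) = 243 * (-1/2) = -243/2

-243/2


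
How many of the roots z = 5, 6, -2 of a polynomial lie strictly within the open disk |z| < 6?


Step 1: Check each root:
  z = 5: |5| = 5 < 6
  z = 6: |6| = 6 >= 6
  z = -2: |-2| = 2 < 6
Step 2: Count = 2

2


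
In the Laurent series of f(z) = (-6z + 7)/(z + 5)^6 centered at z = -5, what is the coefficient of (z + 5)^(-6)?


Step 1: Write the numerator in powers of (z + 5): -6z + 7 = -6(z + 5) + (-6*(-5) + 7) = -6(z + 5) + 37
Step 2: Divide by (z + 5)^6: f(z) = 37(z + 5)^(-6) - 6(z + 5)^(-5)
Step 3: This finite sum is the Laurent series of f about z = -5.
Step 4: Coefficient of (z + 5)^(-6) = -6*(-5) + 7 = 37

37


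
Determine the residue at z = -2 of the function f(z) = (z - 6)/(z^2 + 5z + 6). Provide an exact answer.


Step 1: Q(z) = z^2 + 5z + 6 = (z + 2)(z + 3)
Step 2: Q'(z) = 2z + 5
Step 3: Q'(-2) = 1, P(-2) = -8
Step 4: Res = P(-2)/Q'(-2) = -8/1 = -8

-8


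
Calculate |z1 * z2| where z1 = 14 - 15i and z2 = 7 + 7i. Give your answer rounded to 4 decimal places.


Step 1: |z1| = sqrt(14^2 + (-15)^2) = sqrt(421)
Step 2: |z2| = sqrt(7^2 + 7^2) = sqrt(98)
Step 3: |z1*z2| = |z1|*|z2| = sqrt(421) * sqrt(98) = sqrt(421 * 98) = sqrt(41258)
Step 4: = 203.1207

203.1207


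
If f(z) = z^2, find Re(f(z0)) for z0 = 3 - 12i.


Step 1: z0 = 3 - 12i
Step 2: z0^2 = 3^2 - (-12)^2 - 72i
Step 3: real part = 9 - 144 = -135

-135


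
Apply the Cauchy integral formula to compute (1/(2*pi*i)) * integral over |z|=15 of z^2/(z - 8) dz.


Step 1: f(z) = z^2, a = 8 is inside |z| = 15
Step 2: By Cauchy integral formula: (1/(2pi*i)) * integral = f(a)
Step 3: f(8) = 8^2 = 64

64


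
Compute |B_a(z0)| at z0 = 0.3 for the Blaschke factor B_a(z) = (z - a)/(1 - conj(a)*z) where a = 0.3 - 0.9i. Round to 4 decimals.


Step 1: Numerator z0 - a = 0.3 - (0.3 - 0.9i) = 0 + 0.9i
Step 2: Denominator 1 - conj(a)*z0 = 1 - (0.3 + 0.9i)*0.3 = 0.91 - 0.27i
Step 3: |z0 - a|^2 = 0^2 + 0.9^2 = 0.81; |1 - conj(a)*z0|^2 = 0.91^2 + (-0.27)^2 = 0.901
Step 4: |B_a(0.3)| = sqrt(0.81 / 0.901) = sqrt(0.899001)
Step 5: = 0.9482

0.9482


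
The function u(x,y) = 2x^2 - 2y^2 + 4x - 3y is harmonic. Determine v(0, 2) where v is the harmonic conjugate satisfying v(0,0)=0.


Step 1: v_x = -u_y = 4y + 3
Step 2: v_y = u_x = 4x + 4
Step 3: v = 4xy + 3x + 4y + C
Step 4: v(0,0) = 0 => C = 0
Step 5: v(0, 2) = 8

8


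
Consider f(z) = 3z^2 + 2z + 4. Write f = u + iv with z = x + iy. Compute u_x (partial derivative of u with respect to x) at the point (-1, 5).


Step 1: f(z) = 3(x+iy)^2 + 2(x+iy) + 4
Step 2: u = 3(x^2 - y^2) + 2x + 4
Step 3: u_x = 6x + 2
Step 4: At (-1, 5): u_x = -6 + 2 = -4

-4


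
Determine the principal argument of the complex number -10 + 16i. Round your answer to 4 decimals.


Step 1: z = -10 + 16i
Step 2: arg(z) = atan2(16, -10)
Step 3: arg(z) = 2.1294

2.1294


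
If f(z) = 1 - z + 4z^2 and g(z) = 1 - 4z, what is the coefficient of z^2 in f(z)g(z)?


Step 1: z^2 term in f*g comes from: (1)*(0) + (-z)*(-4z) + (4z^2)*(1)
Step 2: = 0 + 4 + 4
Step 3: = 8

8


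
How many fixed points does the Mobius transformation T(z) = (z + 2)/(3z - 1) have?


Step 1: Fixed points satisfy T(z) = z
Step 2: 3z^2 - 2z - 2 = 0
Step 3: Discriminant = (-2)^2 - 4*3*(-2) = 28
Step 4: Number of fixed points = 2

2


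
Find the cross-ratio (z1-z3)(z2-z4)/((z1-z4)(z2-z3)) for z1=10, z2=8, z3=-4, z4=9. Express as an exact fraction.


Step 1: (z1-z3)(z2-z4) = 14 * (-1) = -14
Step 2: (z1-z4)(z2-z3) = 1 * 12 = 12
Step 3: Cross-ratio = -14/12 = -7/6

-7/6


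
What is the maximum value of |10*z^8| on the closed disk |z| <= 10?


Step 1: On |z| = 10, |f(z)| = 10 * |z|^8 = 10 * 10^8
Step 2: By maximum modulus principle, maximum is on boundary.
Step 3: Maximum = 10 * 100000000 = 1000000000

1000000000


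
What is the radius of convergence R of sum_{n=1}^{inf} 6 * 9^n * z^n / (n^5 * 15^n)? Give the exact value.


Step 1: General term a_n = 6 * 9^n / (n^5 * 15^n)
Step 2: By the root test, |a_n|^(1/n) = 6^(1/n) * 9 / (n^(5/n) * 15) -> 9/15 as n -> infinity (since 6^(1/n) -> 1 and n^(5/n) -> 1)
Step 3: R = 1/lim|a_n|^(1/n) = 15/9 = 5/3

5/3


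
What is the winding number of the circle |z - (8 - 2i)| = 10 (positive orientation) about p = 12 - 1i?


Step 1: Center c = (8, -2), radius = 10
Step 2: |p - c|^2 = 4^2 + 1^2 = 17
Step 3: r^2 = 100
Step 4: |p-c| < r so winding number = 1

1


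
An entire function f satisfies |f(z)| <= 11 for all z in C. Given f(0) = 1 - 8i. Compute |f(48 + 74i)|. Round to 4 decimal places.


Step 1: By Liouville's theorem, a bounded entire function is constant.
Step 2: f(z) = f(0) = 1 - 8i for all z.
Step 3: |f(w)| = |1 - 8i| = sqrt(1 + 64)
Step 4: = 8.0623

8.0623


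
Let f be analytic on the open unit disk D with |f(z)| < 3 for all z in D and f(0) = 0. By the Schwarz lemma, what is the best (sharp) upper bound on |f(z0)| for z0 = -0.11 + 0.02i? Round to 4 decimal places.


Step 1: g = f/3 maps D -> D with g(0) = 0, so by the Schwarz lemma |g(z)| <= |z|, i.e. |f(z)| <= 3|z|; this is sharp (f(z) = 3z).
Step 2: |z0|^2 = (-0.11)^2 + 0.02^2 = 0.0125
Step 3: |z0| = sqrt(0.0125) = 0.111803
Step 4: Best bound = 3 * |z0| = 3 * 0.111803 = 0.3354

0.3354


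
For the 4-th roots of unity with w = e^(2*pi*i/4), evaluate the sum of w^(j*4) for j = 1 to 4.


Step 1: The sum sum_{j=1}^{n} w^(k*j) equals n if n | k, else 0.
Step 2: Here n = 4, k = 4
Step 3: Does n divide k? 4 | 4 -> True
Step 4: Sum = 4

4


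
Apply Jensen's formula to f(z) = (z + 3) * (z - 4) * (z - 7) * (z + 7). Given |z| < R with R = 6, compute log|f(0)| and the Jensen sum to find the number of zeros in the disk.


Jensen's formula: (1/2pi)*integral log|f(Re^it)|dt = log|f(0)| + sum_{|a_k|<R} log(R/|a_k|)
Step 1: f(0) = 3 * (-4) * (-7) * 7 = 588
Step 2: log|f(0)| = log|-3| + log|4| + log|7| + log|-7| = 6.3767
Step 3: Zeros inside |z| < 6: -3, 4
Step 4: Jensen sum = log(6/3) + log(6/4) = 1.0986
Step 5: n(R) = number of terms in the Jensen sum = count of zeros inside |z| < 6 = 2

2


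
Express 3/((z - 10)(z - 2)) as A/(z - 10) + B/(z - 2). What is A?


Step 1: Multiply both sides by (z - 10) and set z = 10
Step 2: A = 3 / (10 - 2)
Step 3: A = 3 / 8
Step 4: A = 3/8

3/8


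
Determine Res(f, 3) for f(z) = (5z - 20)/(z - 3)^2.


Step 1: Pole of order 2 at z = 3
Step 2: Res = lim d/dz [(z - 3)^2 * f(z)] as z -> 3
Step 3: (z - 3)^2 * f(z) = 5z - 20
Step 4: d/dz[5z - 20] = 5

5


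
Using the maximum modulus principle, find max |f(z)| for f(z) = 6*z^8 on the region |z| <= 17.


Step 1: On |z| = 17, |f(z)| = 6 * |z|^8 = 6 * 17^8
Step 2: By maximum modulus principle, maximum is on boundary.
Step 3: Maximum = 6 * 6975757441 = 41854544646

41854544646


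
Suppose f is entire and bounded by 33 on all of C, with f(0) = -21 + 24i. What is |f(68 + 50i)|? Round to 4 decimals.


Step 1: By Liouville's theorem, a bounded entire function is constant.
Step 2: f(z) = f(0) = -21 + 24i for all z.
Step 3: |f(w)| = |-21 + 24i| = sqrt(441 + 576)
Step 4: = 31.8904

31.8904


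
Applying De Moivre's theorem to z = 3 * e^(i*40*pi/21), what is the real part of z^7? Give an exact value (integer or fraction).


Step 1: By De Moivre's theorem, z^7 = 3^7 * e^(i*7*40*pi/21) = 2187 * (cos(40*pi/3) + i*sin(40*pi/3))
Step 2: |z|^7 = 3^7 = 2187
Step 3: Reduce the angle mod 2*pi: 40*pi/3 - 12*pi = 4*pi/3
Step 4: cos(4*pi/3) = -1/2
Step 5: Re(z^7) = 2187 * (-1/2) = -2187/2

-2187/2


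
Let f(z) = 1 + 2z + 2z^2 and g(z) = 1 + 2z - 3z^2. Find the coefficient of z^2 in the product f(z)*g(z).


Step 1: z^2 term in f*g comes from: (1)*(-3z^2) + (2z)*(2z) + (2z^2)*(1)
Step 2: = -3 + 4 + 2
Step 3: = 3

3


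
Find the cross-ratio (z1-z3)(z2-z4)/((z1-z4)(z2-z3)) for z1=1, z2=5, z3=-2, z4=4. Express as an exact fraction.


Step 1: (z1-z3)(z2-z4) = 3 * 1 = 3
Step 2: (z1-z4)(z2-z3) = (-3) * 7 = -21
Step 3: Cross-ratio = -3/21 = -1/7

-1/7


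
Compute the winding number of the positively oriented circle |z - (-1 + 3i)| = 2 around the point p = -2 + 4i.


Step 1: Center c = (-1, 3), radius = 2
Step 2: |p - c|^2 = (-1)^2 + 1^2 = 2
Step 3: r^2 = 4
Step 4: |p-c| < r so winding number = 1

1


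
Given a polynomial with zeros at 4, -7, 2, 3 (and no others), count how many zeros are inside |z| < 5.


Step 1: Check each root:
  z = 4: |4| = 4 < 5
  z = -7: |-7| = 7 >= 5
  z = 2: |2| = 2 < 5
  z = 3: |3| = 3 < 5
Step 2: Count = 3

3


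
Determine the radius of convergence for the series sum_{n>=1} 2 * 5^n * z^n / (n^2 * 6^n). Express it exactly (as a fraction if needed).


Step 1: General term a_n = 2 * 5^n / (n^2 * 6^n)
Step 2: By the root test, |a_n|^(1/n) = 2^(1/n) * 5 / (n^(2/n) * 6) -> 5/6 as n -> infinity (since 2^(1/n) -> 1 and n^(2/n) -> 1)
Step 3: R = 1/lim|a_n|^(1/n) = 6/5

6/5


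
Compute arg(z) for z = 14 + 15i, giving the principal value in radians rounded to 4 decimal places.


Step 1: z = 14 + 15i
Step 2: arg(z) = atan2(15, 14)
Step 3: arg(z) = 0.8199

0.8199


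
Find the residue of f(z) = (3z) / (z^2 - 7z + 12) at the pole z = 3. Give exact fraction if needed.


Step 1: Q(z) = z^2 - 7z + 12 = (z - 3)(z - 4)
Step 2: Q'(z) = 2z - 7
Step 3: Q'(3) = -1, P(3) = 9
Step 4: Res = P(3)/Q'(3) = 9/(-1) = -9

-9


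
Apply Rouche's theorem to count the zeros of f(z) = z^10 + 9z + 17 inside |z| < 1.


Step 1: On |z| = 1 the three terms have sizes |z^10| = 1^10 = 1, |9z| = 9*1 = 9, |17| = 17
Step 2: The dominant term is g(z) = 17; let h(z) = z^10 + 9z so f = g + h
Step 3: On |z| = 1: |g| = 17 and |h| <= 1 + 9 = 10
Step 4: Since 17 > 10, |h| < |g| on |z| = 1, so by Rouche f has the same number of zeros as g inside |z| < 1
Step 5: g(z) = 17 is a nonzero constant with no zeros inside |z| < 1. Answer = 0

0


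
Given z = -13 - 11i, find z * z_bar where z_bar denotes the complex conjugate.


Step 1: conj(z) = -13 + 11i
Step 2: z * conj(z) = (-13)^2 + (-11)^2
Step 3: = 169 + 121 = 290

290


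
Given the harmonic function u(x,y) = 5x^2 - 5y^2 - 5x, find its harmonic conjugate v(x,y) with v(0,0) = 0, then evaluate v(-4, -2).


Step 1: v_x = -u_y = 10y + 0
Step 2: v_y = u_x = 10x - 5
Step 3: v = 10xy - 5y + C
Step 4: v(0,0) = 0 => C = 0
Step 5: v(-4, -2) = 90

90


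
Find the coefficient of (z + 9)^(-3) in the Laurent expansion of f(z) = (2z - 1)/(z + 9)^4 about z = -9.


Step 1: Write the numerator in powers of (z + 9): 2z - 1 = 2(z + 9) + (2*(-9) - 1) = 2(z + 9) - 19
Step 2: Divide by (z + 9)^4: f(z) = -19(z + 9)^(-4) + 2(z + 9)^(-3)
Step 3: This finite sum is the Laurent series of f about z = -9.
Step 4: Coefficient of (z + 9)^(-3) = coefficient of (z + 9) in the re-centred numerator = 2

2


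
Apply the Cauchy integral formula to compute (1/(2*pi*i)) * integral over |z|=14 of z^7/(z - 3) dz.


Step 1: f(z) = z^7, a = 3 is inside |z| = 14
Step 2: By Cauchy integral formula: (1/(2pi*i)) * integral = f(a)
Step 3: f(3) = 3^7 = 2187

2187


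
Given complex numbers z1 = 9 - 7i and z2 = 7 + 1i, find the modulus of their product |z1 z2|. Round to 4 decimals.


Step 1: |z1| = sqrt(9^2 + (-7)^2) = sqrt(130)
Step 2: |z2| = sqrt(7^2 + 1^2) = sqrt(50)
Step 3: |z1*z2| = |z1|*|z2| = sqrt(130) * sqrt(50) = sqrt(130 * 50) = sqrt(6500)
Step 4: = 80.6226

80.6226


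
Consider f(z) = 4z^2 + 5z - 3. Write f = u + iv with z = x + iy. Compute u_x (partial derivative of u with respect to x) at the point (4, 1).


Step 1: f(z) = 4(x+iy)^2 + 5(x+iy) - 3
Step 2: u = 4(x^2 - y^2) + 5x - 3
Step 3: u_x = 8x + 5
Step 4: At (4, 1): u_x = 32 + 5 = 37

37


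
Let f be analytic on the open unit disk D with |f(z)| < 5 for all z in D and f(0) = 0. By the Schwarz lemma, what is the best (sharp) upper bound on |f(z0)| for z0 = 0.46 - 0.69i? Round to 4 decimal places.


Step 1: g = f/5 maps D -> D with g(0) = 0, so by the Schwarz lemma |g(z)| <= |z|, i.e. |f(z)| <= 5|z|; this is sharp (f(z) = 5z).
Step 2: |z0|^2 = 0.46^2 + (-0.69)^2 = 0.6877
Step 3: |z0| = sqrt(0.6877) = 0.829277
Step 4: Best bound = 5 * |z0| = 5 * 0.829277 = 4.1464

4.1464


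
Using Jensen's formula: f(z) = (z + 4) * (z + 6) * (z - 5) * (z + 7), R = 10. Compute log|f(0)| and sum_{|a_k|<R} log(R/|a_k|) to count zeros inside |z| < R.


Jensen's formula: (1/2pi)*integral log|f(Re^it)|dt = log|f(0)| + sum_{|a_k|<R} log(R/|a_k|)
Step 1: f(0) = 4 * 6 * (-5) * 7 = -840
Step 2: log|f(0)| = log|-4| + log|-6| + log|5| + log|-7| = 6.7334
Step 3: Zeros inside |z| < 10: -4, -6, 5, -7
Step 4: Jensen sum = log(10/4) + log(10/6) + log(10/5) + log(10/7) = 2.4769
Step 5: n(R) = number of terms in the Jensen sum = count of zeros inside |z| < 10 = 4

4


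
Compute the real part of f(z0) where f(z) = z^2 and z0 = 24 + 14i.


Step 1: z0 = 24 + 14i
Step 2: z0^2 = 24^2 - 14^2 + 672i
Step 3: real part = 576 - 196 = 380

380


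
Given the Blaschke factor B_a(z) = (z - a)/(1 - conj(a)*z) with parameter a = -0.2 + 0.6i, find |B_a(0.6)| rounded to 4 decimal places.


Step 1: Numerator z0 - a = 0.6 - (-0.2 + 0.6i) = 0.8 - 0.6i
Step 2: Denominator 1 - conj(a)*z0 = 1 - (-0.2 - 0.6i)*0.6 = 1.12 + 0.36i
Step 3: |z0 - a|^2 = 0.8^2 + (-0.6)^2 = 1; |1 - conj(a)*z0|^2 = 1.12^2 + 0.36^2 = 1.384
Step 4: |B_a(0.6)| = sqrt(1 / 1.384) = sqrt(0.722543)
Step 5: = 0.85

0.85


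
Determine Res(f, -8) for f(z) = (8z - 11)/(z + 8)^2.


Step 1: Pole of order 2 at z = -8
Step 2: Res = lim d/dz [(z + 8)^2 * f(z)] as z -> -8
Step 3: (z + 8)^2 * f(z) = 8z - 11
Step 4: d/dz[8z - 11] = 8

8


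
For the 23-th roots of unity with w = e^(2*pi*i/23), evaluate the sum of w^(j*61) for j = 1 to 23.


Step 1: The sum sum_{j=1}^{n} w^(k*j) equals n if n | k, else 0.
Step 2: Here n = 23, k = 61
Step 3: Does n divide k? 23 | 61 -> False
Step 4: Sum = 0

0


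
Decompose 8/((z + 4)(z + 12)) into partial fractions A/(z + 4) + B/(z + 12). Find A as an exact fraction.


Step 1: Multiply both sides by (z + 4) and set z = -4
Step 2: A = 8 / (-4 + 12)
Step 3: A = 8 / 8
Step 4: A = 1

1


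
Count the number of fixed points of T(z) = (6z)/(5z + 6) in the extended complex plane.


Step 1: Fixed points satisfy T(z) = z
Step 2: 5z^2 = 0
Step 3: Discriminant = 0^2 - 4*5*0 = 0
Step 4: Number of fixed points = 1

1


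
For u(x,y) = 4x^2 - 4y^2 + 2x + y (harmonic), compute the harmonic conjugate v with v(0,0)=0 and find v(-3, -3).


Step 1: v_x = -u_y = 8y - 1
Step 2: v_y = u_x = 8x + 2
Step 3: v = 8xy - x + 2y + C
Step 4: v(0,0) = 0 => C = 0
Step 5: v(-3, -3) = 69

69


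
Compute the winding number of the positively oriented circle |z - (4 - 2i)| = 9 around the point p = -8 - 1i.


Step 1: Center c = (4, -2), radius = 9
Step 2: |p - c|^2 = (-12)^2 + 1^2 = 145
Step 3: r^2 = 81
Step 4: |p-c| > r so winding number = 0

0


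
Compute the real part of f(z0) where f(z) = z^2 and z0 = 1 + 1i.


Step 1: z0 = 1 + 1i
Step 2: z0^2 = 1^2 - 1^2 + 2i
Step 3: real part = 1 - 1 = 0

0


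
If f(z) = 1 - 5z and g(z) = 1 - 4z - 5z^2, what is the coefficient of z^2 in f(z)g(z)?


Step 1: z^2 term in f*g comes from: (1)*(-5z^2) + (-5z)*(-4z) + (0)*(1)
Step 2: = -5 + 20 + 0
Step 3: = 15

15


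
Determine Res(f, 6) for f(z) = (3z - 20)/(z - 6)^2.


Step 1: Pole of order 2 at z = 6
Step 2: Res = lim d/dz [(z - 6)^2 * f(z)] as z -> 6
Step 3: (z - 6)^2 * f(z) = 3z - 20
Step 4: d/dz[3z - 20] = 3

3


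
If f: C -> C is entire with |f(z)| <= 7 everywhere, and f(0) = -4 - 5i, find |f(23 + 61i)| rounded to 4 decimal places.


Step 1: By Liouville's theorem, a bounded entire function is constant.
Step 2: f(z) = f(0) = -4 - 5i for all z.
Step 3: |f(w)| = |-4 - 5i| = sqrt(16 + 25)
Step 4: = 6.4031

6.4031


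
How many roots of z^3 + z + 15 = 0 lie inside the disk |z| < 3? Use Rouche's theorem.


Step 1: On |z| = 3 the three terms have sizes |z^3| = 3^3 = 27, |z| = 3, |15| = 15
Step 2: The dominant term is g(z) = z^3; let h(z) = z + 15 so f = g + h
Step 3: On |z| = 3: |g| = 27 and |h| <= 3 + 15 = 18
Step 4: Since 27 > 18, |h| < |g| on |z| = 3, so by Rouche f has the same number of zeros as g inside |z| < 3
Step 5: g(z) = z^3 has 3 zeros (all at the origin) inside |z| < 3. Answer = 3

3


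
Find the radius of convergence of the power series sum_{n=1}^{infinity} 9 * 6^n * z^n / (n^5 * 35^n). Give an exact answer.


Step 1: General term a_n = 9 * 6^n / (n^5 * 35^n)
Step 2: By the root test, |a_n|^(1/n) = 9^(1/n) * 6 / (n^(5/n) * 35) -> 6/35 as n -> infinity (since 9^(1/n) -> 1 and n^(5/n) -> 1)
Step 3: R = 1/lim|a_n|^(1/n) = 35/6

35/6


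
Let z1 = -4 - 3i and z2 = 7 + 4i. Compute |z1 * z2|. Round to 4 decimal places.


Step 1: |z1| = sqrt((-4)^2 + (-3)^2) = sqrt(25)
Step 2: |z2| = sqrt(7^2 + 4^2) = sqrt(65)
Step 3: |z1*z2| = |z1|*|z2| = sqrt(25) * sqrt(65) = sqrt(25 * 65) = sqrt(1625)
Step 4: = 40.3113

40.3113


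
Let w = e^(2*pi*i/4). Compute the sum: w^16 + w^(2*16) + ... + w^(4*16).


Step 1: The sum sum_{j=1}^{n} w^(k*j) equals n if n | k, else 0.
Step 2: Here n = 4, k = 16
Step 3: Does n divide k? 4 | 16 -> True
Step 4: Sum = 4

4


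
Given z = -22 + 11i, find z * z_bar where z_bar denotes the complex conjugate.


Step 1: conj(z) = -22 - 11i
Step 2: z * conj(z) = (-22)^2 + 11^2
Step 3: = 484 + 121 = 605

605


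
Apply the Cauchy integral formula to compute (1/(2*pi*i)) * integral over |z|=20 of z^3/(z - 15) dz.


Step 1: f(z) = z^3, a = 15 is inside |z| = 20
Step 2: By Cauchy integral formula: (1/(2pi*i)) * integral = f(a)
Step 3: f(15) = 15^3 = 3375

3375


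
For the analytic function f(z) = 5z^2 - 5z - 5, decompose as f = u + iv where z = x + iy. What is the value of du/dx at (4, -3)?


Step 1: f(z) = 5(x+iy)^2 - 5(x+iy) - 5
Step 2: u = 5(x^2 - y^2) - 5x - 5
Step 3: u_x = 10x - 5
Step 4: At (4, -3): u_x = 40 - 5 = 35

35


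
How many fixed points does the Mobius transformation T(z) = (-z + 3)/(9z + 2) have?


Step 1: Fixed points satisfy T(z) = z
Step 2: 9z^2 + 3z - 3 = 0
Step 3: Discriminant = 3^2 - 4*9*(-3) = 117
Step 4: Number of fixed points = 2

2


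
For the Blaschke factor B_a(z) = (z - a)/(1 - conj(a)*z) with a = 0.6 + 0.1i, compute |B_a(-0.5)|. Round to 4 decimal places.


Step 1: Numerator z0 - a = -0.5 - (0.6 + 0.1i) = -1.1 - 0.1i
Step 2: Denominator 1 - conj(a)*z0 = 1 - (0.6 - 0.1i)*(-0.5) = 1.3 - 0.05i
Step 3: |z0 - a|^2 = (-1.1)^2 + (-0.1)^2 = 1.22; |1 - conj(a)*z0|^2 = 1.3^2 + (-0.05)^2 = 1.6925
Step 4: |B_a(-0.5)| = sqrt(1.22 / 1.6925) = sqrt(0.720827)
Step 5: = 0.849

0.849


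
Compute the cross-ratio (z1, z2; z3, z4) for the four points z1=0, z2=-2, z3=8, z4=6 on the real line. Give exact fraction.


Step 1: (z1-z3)(z2-z4) = (-8) * (-8) = 64
Step 2: (z1-z4)(z2-z3) = (-6) * (-10) = 60
Step 3: Cross-ratio = 64/60 = 16/15

16/15
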